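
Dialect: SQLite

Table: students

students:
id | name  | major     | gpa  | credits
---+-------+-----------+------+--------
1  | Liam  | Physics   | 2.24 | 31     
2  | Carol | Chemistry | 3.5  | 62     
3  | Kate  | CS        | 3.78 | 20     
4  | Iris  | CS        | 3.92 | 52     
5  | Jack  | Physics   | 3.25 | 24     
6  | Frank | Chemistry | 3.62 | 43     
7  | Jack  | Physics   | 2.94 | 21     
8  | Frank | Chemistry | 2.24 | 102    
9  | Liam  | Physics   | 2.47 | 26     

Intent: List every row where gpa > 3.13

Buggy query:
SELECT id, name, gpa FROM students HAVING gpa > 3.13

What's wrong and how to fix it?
Bug: This is a non-aggregate query (no GROUP BY, no aggregates), so in SQLite the HAVING clause is invalid here; a row-level condition belongs in WHERE

Fix: Use WHERE for row-level filtering

Corrected query:
SELECT id, name, gpa FROM students WHERE gpa > 3.13

Result:
id | name  | gpa 
---+-------+-----
2  | Carol | 3.5 
3  | Kate  | 3.78
4  | Iris  | 3.92
5  | Jack  | 3.25
6  | Frank | 3.62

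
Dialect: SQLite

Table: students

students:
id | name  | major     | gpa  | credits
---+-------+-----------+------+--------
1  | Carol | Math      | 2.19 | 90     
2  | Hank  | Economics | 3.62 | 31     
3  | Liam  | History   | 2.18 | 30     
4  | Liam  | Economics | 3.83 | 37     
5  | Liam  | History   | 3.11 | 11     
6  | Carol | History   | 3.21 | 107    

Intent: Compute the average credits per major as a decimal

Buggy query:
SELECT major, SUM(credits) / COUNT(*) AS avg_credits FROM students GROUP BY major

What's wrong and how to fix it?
Bug: SUM(credits) and COUNT(*) are both integers; the division truncates the fractional part

Fix: Multiply by 1.0 (or CAST to REAL) to force floating-point division

Corrected query:
SELECT major, SUM(credits) * 1.0 / COUNT(*) AS avg_credits FROM students GROUP BY major

Result:
major     | avg_credits
----------+------------
Economics | 34         
History   | 49.333333  
Math      | 90         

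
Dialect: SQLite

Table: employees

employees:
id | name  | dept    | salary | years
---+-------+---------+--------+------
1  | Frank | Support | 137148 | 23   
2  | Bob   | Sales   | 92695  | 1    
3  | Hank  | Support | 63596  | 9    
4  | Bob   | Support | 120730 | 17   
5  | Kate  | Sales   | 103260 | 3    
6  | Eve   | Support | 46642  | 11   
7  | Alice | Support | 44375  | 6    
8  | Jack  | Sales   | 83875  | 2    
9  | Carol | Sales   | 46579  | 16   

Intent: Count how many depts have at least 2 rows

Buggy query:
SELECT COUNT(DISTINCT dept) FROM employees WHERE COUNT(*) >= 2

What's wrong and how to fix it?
Bug: WHERE filters individual rows, not groups, so a group-level COUNT is invalid there

Fix: Group first with HAVING COUNT(*) >= 2, then COUNT the resulting groups

Corrected query:
SELECT COUNT(*) FROM (SELECT dept FROM employees GROUP BY dept HAVING COUNT(*) >= 2)

Result:
COUNT(*)
--------
2       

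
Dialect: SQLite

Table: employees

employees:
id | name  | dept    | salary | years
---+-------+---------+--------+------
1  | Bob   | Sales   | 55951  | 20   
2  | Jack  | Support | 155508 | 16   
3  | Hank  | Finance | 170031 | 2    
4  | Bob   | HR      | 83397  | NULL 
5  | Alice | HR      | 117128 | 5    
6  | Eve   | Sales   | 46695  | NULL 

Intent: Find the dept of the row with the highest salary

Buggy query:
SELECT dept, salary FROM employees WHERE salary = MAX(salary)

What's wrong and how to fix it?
Bug: WHERE is evaluated per row; an aggregate over the whole table isn't defined there

Fix: Use a subquery: WHERE salary = (SELECT MAX(salary) FROM employees)

Corrected query:
SELECT dept, salary FROM employees WHERE salary = (SELECT MAX(salary) FROM employees)

Result:
dept    | salary
--------+-------
Finance | 170031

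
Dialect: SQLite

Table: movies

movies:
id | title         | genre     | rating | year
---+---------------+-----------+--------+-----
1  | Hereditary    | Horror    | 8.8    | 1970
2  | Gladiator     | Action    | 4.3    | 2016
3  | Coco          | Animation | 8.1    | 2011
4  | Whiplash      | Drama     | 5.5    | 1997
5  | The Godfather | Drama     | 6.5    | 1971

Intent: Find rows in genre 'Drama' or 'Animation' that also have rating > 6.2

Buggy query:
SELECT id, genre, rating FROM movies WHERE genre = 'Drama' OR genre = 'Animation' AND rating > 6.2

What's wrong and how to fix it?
Bug: Without parentheses, AND is evaluated before OR, so the rating filter only applies to the 'Animation' branch

Fix: Group the OR with parentheses (or use IN), then AND the threshold

Corrected query:
SELECT id, genre, rating FROM movies WHERE (genre = 'Drama' OR genre = 'Animation') AND rating > 6.2

Result:
id | genre     | rating
---+-----------+-------
3  | Animation | 8.1   
5  | Drama     | 6.5   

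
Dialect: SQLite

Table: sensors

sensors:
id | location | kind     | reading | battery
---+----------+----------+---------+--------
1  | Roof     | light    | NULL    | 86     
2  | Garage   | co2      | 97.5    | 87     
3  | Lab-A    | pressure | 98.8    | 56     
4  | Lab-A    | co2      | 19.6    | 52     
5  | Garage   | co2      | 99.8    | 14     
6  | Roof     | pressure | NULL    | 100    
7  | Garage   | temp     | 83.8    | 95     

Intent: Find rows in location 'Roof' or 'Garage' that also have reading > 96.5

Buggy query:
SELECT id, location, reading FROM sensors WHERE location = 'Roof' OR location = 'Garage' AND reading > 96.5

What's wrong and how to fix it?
Bug: Without parentheses, AND is evaluated before OR, so the reading filter only applies to the 'Garage' branch

Fix: Group the OR with parentheses (or use IN), then AND the threshold

Corrected query:
SELECT id, location, reading FROM sensors WHERE (location = 'Roof' OR location = 'Garage') AND reading > 96.5

Result:
id | location | reading
---+----------+--------
2  | Garage   | 97.5   
5  | Garage   | 99.8   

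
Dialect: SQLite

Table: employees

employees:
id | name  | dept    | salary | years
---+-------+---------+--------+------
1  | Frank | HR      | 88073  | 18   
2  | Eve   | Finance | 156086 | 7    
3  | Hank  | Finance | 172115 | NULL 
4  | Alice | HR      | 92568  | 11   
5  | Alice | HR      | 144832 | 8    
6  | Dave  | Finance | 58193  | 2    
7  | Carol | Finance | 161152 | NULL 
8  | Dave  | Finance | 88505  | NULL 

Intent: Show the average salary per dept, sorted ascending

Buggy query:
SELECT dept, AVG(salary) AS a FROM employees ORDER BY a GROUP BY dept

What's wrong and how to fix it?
Bug: GROUP BY must precede ORDER BY

Fix: Reorder: SELECT … FROM … GROUP BY … ORDER BY …

Corrected query:
SELECT dept, AVG(salary) AS a FROM employees GROUP BY dept ORDER BY a

Result:
dept    | a       
--------+---------
HR      | 108491  
Finance | 127210.2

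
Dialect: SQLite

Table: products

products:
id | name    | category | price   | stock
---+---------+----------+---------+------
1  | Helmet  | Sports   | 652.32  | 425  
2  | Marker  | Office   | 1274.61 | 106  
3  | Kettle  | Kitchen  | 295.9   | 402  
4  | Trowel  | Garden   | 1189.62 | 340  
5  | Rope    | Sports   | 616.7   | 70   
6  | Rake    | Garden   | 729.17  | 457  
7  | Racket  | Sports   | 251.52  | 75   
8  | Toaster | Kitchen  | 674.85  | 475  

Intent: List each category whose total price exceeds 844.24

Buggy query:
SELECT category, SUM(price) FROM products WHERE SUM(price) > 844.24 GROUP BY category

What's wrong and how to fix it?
Bug: WHERE runs before GROUP BY, so aggregates aren't available there

Fix: Move the aggregate condition to a HAVING clause

Corrected query:
SELECT category, SUM(price) FROM products GROUP BY category HAVING SUM(price) > 844.24

Result:
category | SUM(price)
---------+-----------
Garden   | 1918.79   
Kitchen  | 970.75    
Office   | 1274.61   
Sports   | 1520.54   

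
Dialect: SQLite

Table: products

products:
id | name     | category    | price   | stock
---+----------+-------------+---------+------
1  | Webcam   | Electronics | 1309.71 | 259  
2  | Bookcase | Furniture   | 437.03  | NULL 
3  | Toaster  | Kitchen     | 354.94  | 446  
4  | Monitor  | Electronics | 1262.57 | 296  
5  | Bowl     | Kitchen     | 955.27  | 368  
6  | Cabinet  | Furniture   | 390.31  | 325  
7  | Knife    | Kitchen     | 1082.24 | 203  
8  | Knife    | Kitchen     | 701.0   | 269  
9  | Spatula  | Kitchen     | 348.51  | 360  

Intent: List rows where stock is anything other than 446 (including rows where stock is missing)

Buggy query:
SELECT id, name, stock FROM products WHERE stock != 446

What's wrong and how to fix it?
Bug: Inequality against NULL is unknown, not true; rows with NULL are dropped

Fix: Handle NULL separately with IS NULL alongside the inequality

Corrected query:
SELECT id, name, stock FROM products WHERE stock != 446 OR stock IS NULL

Result:
id | name     | stock
---+----------+------
1  | Webcam   | 259  
2  | Bookcase | NULL 
4  | Monitor  | 296  
5  | Bowl     | 368  
6  | Cabinet  | 325  
7  | Knife    | 203  
8  | Knife    | 269  
9  | Spatula  | 360  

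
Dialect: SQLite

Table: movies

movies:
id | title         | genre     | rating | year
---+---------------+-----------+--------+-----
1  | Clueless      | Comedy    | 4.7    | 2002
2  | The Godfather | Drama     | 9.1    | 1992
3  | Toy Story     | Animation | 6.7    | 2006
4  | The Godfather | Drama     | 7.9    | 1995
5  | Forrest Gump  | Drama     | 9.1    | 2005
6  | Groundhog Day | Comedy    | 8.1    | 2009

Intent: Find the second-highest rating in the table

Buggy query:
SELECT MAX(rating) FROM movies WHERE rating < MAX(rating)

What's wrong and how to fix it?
Bug: The inner MAX is an aggregate inside WHERE, which is not allowed

Fix: Put the inner MAX in a scalar subquery

Corrected query:
SELECT MAX(rating) FROM movies WHERE rating < (SELECT MAX(rating) FROM movies)

Result:
MAX(rating)
-----------
8.1        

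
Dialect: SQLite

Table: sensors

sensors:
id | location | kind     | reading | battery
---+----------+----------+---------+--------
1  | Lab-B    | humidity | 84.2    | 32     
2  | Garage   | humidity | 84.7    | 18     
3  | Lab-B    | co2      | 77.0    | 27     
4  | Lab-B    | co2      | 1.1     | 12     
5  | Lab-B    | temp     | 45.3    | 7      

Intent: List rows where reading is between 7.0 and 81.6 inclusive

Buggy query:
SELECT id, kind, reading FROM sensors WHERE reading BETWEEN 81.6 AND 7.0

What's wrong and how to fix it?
Bug: BETWEEN expects the lower bound first; with 81.6 AND 7.0 the range is empty

Fix: Write BETWEEN 7.0 AND 81.6

Corrected query:
SELECT id, kind, reading FROM sensors WHERE reading BETWEEN 7.0 AND 81.6

Result:
id | kind | reading
---+------+--------
3  | co2  | 77     
5  | temp | 45.3   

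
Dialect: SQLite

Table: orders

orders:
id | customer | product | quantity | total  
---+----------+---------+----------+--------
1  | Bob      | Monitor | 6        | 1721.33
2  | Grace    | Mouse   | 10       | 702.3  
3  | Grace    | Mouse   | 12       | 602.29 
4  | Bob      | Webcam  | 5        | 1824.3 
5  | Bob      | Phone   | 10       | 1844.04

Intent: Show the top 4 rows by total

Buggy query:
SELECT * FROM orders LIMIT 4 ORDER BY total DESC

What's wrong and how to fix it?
Bug: LIMIT must come after ORDER BY

Fix: Swap the clauses: ORDER BY first, then LIMIT

Corrected query:
SELECT * FROM orders ORDER BY total DESC LIMIT 4

Result:
id | customer | product | quantity | total  
---+----------+---------+----------+--------
5  | Bob      | Phone   | 10       | 1844.04
4  | Bob      | Webcam  | 5        | 1824.3 
1  | Bob      | Monitor | 6        | 1721.33
2  | Grace    | Mouse   | 10       | 702.3  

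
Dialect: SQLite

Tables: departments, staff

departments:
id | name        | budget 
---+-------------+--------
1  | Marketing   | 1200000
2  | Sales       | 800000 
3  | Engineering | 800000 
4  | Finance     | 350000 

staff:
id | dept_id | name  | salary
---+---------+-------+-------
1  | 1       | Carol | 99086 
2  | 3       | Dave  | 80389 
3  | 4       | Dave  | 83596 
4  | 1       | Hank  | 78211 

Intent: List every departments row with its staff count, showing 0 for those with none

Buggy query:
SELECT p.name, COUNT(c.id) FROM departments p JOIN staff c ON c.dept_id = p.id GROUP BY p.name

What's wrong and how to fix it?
Bug: INNER JOIN drops departments rows that have no matching staff rows

Fix: Switch to LEFT JOIN to retain unmatched parent rows

Corrected query:
SELECT p.name, COUNT(c.id) FROM departments p LEFT JOIN staff c ON c.dept_id = p.id GROUP BY p.name

Result:
name        | COUNT(c.id)
------------+------------
Engineering | 1          
Finance     | 1          
Marketing   | 2          
Sales       | 0          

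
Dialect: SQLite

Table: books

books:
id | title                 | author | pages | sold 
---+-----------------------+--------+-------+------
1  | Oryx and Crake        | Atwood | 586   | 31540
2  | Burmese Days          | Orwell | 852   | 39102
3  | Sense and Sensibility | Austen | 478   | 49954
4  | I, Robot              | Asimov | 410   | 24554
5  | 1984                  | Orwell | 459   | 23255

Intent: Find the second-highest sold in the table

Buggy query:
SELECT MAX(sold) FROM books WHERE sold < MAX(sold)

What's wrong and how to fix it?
Bug: The inner MAX is an aggregate inside WHERE, which is not allowed

Fix: Compute the overall MAX in a subquery, then take MAX of rows below it

Corrected query:
SELECT MAX(sold) FROM books WHERE sold < (SELECT MAX(sold) FROM books)

Result:
MAX(sold)
---------
39102    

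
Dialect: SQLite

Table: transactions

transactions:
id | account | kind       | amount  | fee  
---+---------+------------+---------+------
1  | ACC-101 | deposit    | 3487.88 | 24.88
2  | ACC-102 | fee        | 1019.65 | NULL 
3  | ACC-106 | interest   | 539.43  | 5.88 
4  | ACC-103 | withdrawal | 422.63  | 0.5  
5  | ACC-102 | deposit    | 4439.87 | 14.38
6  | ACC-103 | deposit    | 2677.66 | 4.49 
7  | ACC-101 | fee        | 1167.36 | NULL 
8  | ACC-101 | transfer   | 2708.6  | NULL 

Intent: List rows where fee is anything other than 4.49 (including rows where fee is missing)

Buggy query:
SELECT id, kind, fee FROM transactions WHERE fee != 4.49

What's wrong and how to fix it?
Bug: 'fee != 4.49' is unknown when fee is NULL, so NULL rows are silently excluded

Fix: Add an explicit OR fee IS NULL to include the missing-value rows

Corrected query:
SELECT id, kind, fee FROM transactions WHERE fee != 4.49 OR fee IS NULL

Result:
id | kind       | fee  
---+------------+------
1  | deposit    | 24.88
2  | fee        | NULL 
3  | interest   | 5.88 
4  | withdrawal | 0.5  
5  | deposit    | 14.38
7  | fee        | NULL 
8  | transfer   | NULL 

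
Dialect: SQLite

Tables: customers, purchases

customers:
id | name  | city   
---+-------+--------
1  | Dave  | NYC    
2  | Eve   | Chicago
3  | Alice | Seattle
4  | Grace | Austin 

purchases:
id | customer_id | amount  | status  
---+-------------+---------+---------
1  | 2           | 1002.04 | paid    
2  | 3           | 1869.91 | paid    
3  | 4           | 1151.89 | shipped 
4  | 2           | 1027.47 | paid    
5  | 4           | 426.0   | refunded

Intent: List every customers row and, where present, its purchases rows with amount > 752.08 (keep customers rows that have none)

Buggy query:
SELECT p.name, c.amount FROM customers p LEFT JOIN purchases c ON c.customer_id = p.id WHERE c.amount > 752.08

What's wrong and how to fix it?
Bug: A WHERE condition on the right-hand table after LEFT JOIN drops unmatched parents

Fix: Move the right-table condition into the ON clause so unmatched parents are kept

Corrected query:
SELECT p.name, c.amount FROM customers p LEFT JOIN purchases c ON c.customer_id = p.id AND c.amount > 752.08

Result:
name  | amount 
------+--------
Dave  | NULL   
Eve   | 1002.04
Eve   | 1027.47
Alice | 1869.91
Grace | 1151.89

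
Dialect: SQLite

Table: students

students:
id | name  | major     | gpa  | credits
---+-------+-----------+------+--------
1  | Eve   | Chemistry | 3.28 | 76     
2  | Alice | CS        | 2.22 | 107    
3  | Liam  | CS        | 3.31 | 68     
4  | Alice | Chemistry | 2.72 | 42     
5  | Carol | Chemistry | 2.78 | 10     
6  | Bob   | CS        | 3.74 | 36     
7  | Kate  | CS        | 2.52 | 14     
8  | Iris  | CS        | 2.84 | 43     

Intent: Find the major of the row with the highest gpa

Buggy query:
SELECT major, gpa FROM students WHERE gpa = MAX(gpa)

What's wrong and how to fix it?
Bug: WHERE is evaluated per row; an aggregate over the whole table isn't defined there

Fix: Use a subquery: WHERE gpa = (SELECT MAX(gpa) FROM students)

Corrected query:
SELECT major, gpa FROM students WHERE gpa = (SELECT MAX(gpa) FROM students)

Result:
major | gpa 
------+-----
CS    | 3.74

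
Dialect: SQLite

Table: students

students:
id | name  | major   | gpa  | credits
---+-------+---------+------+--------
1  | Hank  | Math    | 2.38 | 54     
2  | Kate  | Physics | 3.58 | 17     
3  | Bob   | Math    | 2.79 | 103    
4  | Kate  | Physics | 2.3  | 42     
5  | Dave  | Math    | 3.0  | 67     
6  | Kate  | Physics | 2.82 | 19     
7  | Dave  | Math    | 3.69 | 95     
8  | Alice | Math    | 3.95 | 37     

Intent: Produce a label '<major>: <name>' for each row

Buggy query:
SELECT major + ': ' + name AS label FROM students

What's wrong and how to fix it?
Bug: '+' is numeric addition; on text columns SQLite converts them to 0 instead of concatenating

Fix: Use the || operator for string concatenation

Corrected query:
SELECT major || ': ' || name AS label FROM students

Result:
label        
-------------
Math: Hank   
Physics: Kate
Math: Bob    
Physics: Kate
Math: Dave   
Physics: Kate
Math: Dave   
Math: Alice  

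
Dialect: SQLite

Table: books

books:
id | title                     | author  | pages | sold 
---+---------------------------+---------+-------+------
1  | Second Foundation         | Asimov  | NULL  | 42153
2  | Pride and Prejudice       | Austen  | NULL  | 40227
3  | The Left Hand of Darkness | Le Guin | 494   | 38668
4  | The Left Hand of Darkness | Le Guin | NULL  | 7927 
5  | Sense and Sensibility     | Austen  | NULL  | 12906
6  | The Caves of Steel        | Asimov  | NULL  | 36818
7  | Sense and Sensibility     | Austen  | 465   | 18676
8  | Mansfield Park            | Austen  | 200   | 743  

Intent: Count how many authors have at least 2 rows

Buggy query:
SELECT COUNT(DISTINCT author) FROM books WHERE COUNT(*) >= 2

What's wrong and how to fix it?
Bug: WHERE filters individual rows, not groups, so a group-level COUNT is invalid there

Fix: Use a subquery that GROUPs and filters with HAVING, then count its rows

Corrected query:
SELECT COUNT(*) FROM (SELECT author FROM books GROUP BY author HAVING COUNT(*) >= 2)

Result:
COUNT(*)
--------
3       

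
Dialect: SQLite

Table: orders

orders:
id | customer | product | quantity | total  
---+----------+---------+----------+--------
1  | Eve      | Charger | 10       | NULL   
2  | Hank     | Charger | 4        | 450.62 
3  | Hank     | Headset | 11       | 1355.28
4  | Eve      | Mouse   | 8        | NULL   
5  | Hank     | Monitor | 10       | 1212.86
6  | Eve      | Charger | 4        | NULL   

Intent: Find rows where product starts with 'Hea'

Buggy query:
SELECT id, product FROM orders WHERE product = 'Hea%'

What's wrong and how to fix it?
Bug: '=' compares the literal string including the % character; pattern matching needs LIKE

Fix: Replace '=' with LIKE so 'Hea%' is treated as a pattern

Corrected query:
SELECT id, product FROM orders WHERE product LIKE 'Hea%'

Result:
id | product
---+--------
3  | Headset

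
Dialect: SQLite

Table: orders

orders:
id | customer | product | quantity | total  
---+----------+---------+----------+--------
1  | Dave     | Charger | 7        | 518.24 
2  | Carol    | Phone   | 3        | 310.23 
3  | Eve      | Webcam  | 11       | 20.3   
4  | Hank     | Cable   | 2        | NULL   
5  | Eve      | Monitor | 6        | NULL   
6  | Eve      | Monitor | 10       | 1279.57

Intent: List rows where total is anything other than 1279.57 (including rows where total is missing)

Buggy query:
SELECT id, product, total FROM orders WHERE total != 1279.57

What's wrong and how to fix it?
Bug: 'total != 1279.57' is unknown when total is NULL, so NULL rows are silently excluded

Fix: Add an explicit OR total IS NULL to include the missing-value rows

Corrected query:
SELECT id, product, total FROM orders WHERE total != 1279.57 OR total IS NULL

Result:
id | product | total 
---+---------+-------
1  | Charger | 518.24
2  | Phone   | 310.23
3  | Webcam  | 20.3  
4  | Cable   | NULL  
5  | Monitor | NULL  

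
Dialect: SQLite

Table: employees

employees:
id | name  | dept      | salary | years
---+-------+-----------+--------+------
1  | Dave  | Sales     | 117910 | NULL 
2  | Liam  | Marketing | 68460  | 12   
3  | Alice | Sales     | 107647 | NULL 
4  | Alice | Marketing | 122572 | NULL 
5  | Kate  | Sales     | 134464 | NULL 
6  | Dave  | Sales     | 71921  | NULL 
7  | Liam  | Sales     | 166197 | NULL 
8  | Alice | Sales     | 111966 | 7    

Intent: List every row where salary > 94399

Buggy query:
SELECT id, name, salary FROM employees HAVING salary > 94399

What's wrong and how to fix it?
Bug: This is a non-aggregate query (no GROUP BY, no aggregates), so in SQLite the HAVING clause is invalid here; a row-level condition belongs in WHERE

Fix: Use WHERE for row-level filtering

Corrected query:
SELECT id, name, salary FROM employees WHERE salary > 94399

Result:
id | name  | salary
---+-------+-------
1  | Dave  | 117910
3  | Alice | 107647
4  | Alice | 122572
5  | Kate  | 134464
7  | Liam  | 166197
8  | Alice | 111966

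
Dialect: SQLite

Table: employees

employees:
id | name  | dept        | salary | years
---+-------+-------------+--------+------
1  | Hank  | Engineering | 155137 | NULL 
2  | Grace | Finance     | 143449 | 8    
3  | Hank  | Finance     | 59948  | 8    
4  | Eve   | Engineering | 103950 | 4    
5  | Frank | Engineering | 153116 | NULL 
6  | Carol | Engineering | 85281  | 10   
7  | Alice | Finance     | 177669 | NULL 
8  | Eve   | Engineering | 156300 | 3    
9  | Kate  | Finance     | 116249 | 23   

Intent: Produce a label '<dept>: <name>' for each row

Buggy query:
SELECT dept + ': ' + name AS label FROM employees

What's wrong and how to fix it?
Bug: SQLite uses || for string concatenation; + coerces text to numbers (yielding 0)

Fix: Use the || operator for string concatenation

Corrected query:
SELECT dept || ': ' || name AS label FROM employees

Result:
label             
------------------
Engineering: Hank 
Finance: Grace    
Finance: Hank     
Engineering: Eve  
Engineering: Frank
Engineering: Carol
Finance: Alice    
Engineering: Eve  
Finance: Kate     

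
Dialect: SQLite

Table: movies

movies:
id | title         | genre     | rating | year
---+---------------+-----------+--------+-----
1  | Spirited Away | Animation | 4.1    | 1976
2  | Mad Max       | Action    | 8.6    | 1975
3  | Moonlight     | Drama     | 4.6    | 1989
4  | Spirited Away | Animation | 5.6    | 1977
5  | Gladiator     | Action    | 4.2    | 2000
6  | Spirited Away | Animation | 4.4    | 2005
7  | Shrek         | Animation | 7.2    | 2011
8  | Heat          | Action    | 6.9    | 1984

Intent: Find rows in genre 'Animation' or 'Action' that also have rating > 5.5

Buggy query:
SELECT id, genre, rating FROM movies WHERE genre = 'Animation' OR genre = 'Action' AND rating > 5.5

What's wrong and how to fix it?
Bug: Without parentheses, AND is evaluated before OR, so the rating filter only applies to the 'Action' branch

Fix: Add parentheses around the OR so the AND applies to both alternatives

Corrected query:
SELECT id, genre, rating FROM movies WHERE (genre = 'Animation' OR genre = 'Action') AND rating > 5.5

Result:
id | genre     | rating
---+-----------+-------
2  | Action    | 8.6   
4  | Animation | 5.6   
7  | Animation | 7.2   
8  | Action    | 6.9   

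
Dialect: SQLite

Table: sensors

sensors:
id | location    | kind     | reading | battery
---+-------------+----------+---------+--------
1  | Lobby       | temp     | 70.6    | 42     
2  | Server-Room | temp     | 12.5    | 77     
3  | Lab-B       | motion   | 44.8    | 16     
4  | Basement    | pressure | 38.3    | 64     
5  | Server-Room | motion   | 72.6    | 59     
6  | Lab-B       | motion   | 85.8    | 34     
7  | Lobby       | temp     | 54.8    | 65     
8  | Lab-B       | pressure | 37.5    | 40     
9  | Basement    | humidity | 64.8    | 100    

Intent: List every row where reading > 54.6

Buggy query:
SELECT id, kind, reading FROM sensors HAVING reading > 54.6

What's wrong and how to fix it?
Bug: This is a non-aggregate query (no GROUP BY, no aggregates), so in SQLite the HAVING clause is invalid here; a row-level condition belongs in WHERE

Fix: Use WHERE for row-level filtering

Corrected query:
SELECT id, kind, reading FROM sensors WHERE reading > 54.6

Result:
id | kind     | reading
---+----------+--------
1  | temp     | 70.6   
5  | motion   | 72.6   
6  | motion   | 85.8   
7  | temp     | 54.8   
9  | humidity | 64.8   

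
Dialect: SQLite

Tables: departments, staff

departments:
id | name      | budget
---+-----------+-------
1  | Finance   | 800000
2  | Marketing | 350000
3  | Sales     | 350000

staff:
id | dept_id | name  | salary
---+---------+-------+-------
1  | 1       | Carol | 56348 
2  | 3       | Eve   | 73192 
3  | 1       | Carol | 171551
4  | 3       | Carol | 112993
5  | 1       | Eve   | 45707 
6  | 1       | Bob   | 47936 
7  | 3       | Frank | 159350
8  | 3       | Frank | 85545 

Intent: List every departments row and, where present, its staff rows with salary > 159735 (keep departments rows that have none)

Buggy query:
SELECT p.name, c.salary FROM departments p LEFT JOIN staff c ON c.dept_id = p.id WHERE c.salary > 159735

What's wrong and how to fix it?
Bug: Filtering c.salary in WHERE discards the NULL rows produced by LEFT JOIN, turning it into an inner join

Fix: Put 'c.salary > 159735' in the JOIN's ON clause instead of WHERE

Corrected query:
SELECT p.name, c.salary FROM departments p LEFT JOIN staff c ON c.dept_id = p.id AND c.salary > 159735

Result:
name      | salary
----------+-------
Finance   | 171551
Marketing | NULL  
Sales     | NULL  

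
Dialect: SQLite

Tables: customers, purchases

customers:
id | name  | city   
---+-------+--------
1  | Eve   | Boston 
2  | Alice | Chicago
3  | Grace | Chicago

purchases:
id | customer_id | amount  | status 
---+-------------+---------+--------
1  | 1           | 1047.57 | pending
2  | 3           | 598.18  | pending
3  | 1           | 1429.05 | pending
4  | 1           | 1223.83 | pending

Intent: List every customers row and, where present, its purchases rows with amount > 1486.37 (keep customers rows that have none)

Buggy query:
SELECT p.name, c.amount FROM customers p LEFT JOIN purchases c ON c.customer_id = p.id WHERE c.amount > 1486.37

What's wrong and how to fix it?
Bug: A WHERE condition on the right-hand table after LEFT JOIN drops unmatched parents

Fix: Move the right-table condition into the ON clause so unmatched parents are kept

Corrected query:
SELECT p.name, c.amount FROM customers p LEFT JOIN purchases c ON c.customer_id = p.id AND c.amount > 1486.37

Result:
name  | amount
------+-------
Eve   | NULL  
Alice | NULL  
Grace | NULL  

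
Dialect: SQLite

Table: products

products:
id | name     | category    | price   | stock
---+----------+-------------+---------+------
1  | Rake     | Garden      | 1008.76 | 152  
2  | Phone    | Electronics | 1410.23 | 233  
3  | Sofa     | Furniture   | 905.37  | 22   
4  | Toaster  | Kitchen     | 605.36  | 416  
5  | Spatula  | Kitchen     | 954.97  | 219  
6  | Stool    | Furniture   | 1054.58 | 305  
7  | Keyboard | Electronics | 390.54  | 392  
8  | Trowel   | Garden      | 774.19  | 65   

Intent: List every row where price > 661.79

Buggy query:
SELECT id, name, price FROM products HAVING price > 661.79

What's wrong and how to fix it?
Bug: HAVING filters the output of aggregation, but this query has no GROUP BY and no aggregate functions, so SQLite rejects it (HAVING clause on a non-aggregate query); the condition here is per row

Fix: Use WHERE for row-level filtering

Corrected query:
SELECT id, name, price FROM products WHERE price > 661.79

Result:
id | name    | price  
---+---------+--------
1  | Rake    | 1008.76
2  | Phone   | 1410.23
3  | Sofa    | 905.37 
5  | Spatula | 954.97 
6  | Stool   | 1054.58
8  | Trowel  | 774.19 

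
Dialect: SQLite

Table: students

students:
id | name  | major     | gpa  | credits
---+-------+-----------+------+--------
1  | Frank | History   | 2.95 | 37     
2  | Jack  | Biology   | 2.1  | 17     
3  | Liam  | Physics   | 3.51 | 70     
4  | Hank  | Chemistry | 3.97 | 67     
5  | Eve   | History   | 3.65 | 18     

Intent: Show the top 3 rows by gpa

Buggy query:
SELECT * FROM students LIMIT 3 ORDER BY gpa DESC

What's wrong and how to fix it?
Bug: LIMIT must come after ORDER BY

Fix: Sort with ORDER BY, then apply LIMIT

Corrected query:
SELECT * FROM students ORDER BY gpa DESC LIMIT 3

Result:
id | name | major     | gpa  | credits
---+------+-----------+------+--------
4  | Hank | Chemistry | 3.97 | 67     
5  | Eve  | History   | 3.65 | 18     
3  | Liam | Physics   | 3.51 | 70     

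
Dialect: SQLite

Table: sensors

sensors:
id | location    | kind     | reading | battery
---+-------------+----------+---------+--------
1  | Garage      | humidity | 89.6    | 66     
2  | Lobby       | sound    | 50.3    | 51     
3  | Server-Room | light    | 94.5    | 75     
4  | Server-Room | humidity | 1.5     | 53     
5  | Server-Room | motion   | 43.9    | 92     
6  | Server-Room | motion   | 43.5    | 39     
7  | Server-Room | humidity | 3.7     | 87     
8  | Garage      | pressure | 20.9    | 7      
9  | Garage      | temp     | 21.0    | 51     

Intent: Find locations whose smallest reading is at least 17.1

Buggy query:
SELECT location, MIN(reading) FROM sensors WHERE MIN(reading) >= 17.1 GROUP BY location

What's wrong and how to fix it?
Bug: MIN() in WHERE is a misuse of aggregate

Fix: Use HAVING for the per-group MIN condition

Corrected query:
SELECT location, MIN(reading) FROM sensors GROUP BY location HAVING MIN(reading) >= 17.1

Result:
location | MIN(reading)
---------+-------------
Garage   | 20.9        
Lobby    | 50.3        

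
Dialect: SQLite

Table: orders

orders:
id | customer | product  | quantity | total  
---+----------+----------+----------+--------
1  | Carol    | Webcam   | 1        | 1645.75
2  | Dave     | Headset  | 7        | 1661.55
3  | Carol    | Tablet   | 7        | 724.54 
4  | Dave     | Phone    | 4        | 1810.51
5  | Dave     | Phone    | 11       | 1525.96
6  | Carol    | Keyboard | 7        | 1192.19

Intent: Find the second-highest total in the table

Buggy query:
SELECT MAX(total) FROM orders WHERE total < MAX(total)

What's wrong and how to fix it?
Bug: The inner MAX is an aggregate inside WHERE, which is not allowed

Fix: Put the inner MAX in a scalar subquery

Corrected query:
SELECT MAX(total) FROM orders WHERE total < (SELECT MAX(total) FROM orders)

Result:
MAX(total)
----------
1661.55   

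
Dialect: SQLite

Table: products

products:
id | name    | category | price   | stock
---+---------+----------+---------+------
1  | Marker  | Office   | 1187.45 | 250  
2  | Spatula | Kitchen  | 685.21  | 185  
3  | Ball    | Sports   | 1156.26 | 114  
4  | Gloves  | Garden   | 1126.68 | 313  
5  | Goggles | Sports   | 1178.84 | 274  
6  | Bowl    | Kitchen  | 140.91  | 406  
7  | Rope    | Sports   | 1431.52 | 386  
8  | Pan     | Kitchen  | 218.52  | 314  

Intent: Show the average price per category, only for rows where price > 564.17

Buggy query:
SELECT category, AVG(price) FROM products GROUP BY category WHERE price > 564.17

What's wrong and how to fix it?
Bug: WHERE cannot follow GROUP BY

Fix: Move the WHERE clause before GROUP BY

Corrected query:
SELECT category, AVG(price) FROM products WHERE price > 564.17 GROUP BY category

Result:
category | AVG(price)
---------+-----------
Garden   | 1126.68   
Kitchen  | 685.21    
Office   | 1187.45   
Sports   | 1255.54   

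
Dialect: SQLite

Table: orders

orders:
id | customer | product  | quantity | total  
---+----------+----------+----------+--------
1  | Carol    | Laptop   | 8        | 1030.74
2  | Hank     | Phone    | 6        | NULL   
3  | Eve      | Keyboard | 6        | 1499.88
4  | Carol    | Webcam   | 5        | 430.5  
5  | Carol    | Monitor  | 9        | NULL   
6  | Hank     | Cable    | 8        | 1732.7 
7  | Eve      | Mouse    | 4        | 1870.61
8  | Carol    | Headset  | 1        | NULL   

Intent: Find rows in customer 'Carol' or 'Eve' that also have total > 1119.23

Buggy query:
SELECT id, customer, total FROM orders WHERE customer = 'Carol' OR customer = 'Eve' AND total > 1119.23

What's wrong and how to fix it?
Bug: Without parentheses, AND is evaluated before OR, so the total filter only applies to the 'Eve' branch

Fix: Group the OR with parentheses (or use IN), then AND the threshold

Corrected query:
SELECT id, customer, total FROM orders WHERE (customer = 'Carol' OR customer = 'Eve') AND total > 1119.23

Result:
id | customer | total  
---+----------+--------
3  | Eve      | 1499.88
7  | Eve      | 1870.61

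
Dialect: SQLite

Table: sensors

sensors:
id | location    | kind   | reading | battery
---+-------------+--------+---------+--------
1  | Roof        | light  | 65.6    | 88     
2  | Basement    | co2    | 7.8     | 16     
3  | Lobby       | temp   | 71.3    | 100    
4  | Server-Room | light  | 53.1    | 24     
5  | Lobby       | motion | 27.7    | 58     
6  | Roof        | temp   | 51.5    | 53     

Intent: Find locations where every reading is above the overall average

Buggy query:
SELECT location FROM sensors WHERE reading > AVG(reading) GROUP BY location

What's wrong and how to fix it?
Bug: AVG() is an aggregate; it can't sit directly in WHERE

Fix: Use a subquery for AVG and a HAVING MIN(...) filter so the condition holds for every row in the group

Corrected query:
SELECT location FROM sensors GROUP BY location HAVING MIN(reading) > (SELECT AVG(reading) FROM sensors)

Result:
location   
-----------
Roof       
Server-Room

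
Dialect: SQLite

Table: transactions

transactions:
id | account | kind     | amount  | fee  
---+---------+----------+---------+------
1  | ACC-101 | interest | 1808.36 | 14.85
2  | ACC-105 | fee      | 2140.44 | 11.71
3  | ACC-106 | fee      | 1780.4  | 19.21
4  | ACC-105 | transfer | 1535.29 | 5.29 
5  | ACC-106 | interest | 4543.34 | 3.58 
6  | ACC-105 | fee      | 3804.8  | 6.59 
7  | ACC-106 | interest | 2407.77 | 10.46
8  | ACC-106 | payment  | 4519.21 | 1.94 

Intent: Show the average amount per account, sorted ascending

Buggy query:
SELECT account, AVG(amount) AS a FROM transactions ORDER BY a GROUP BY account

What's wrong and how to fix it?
Bug: ORDER BY appears before GROUP BY; SQL clause order requires GROUP BY first

Fix: Move ORDER BY to the end, after GROUP BY

Corrected query:
SELECT account, AVG(amount) AS a FROM transactions GROUP BY account ORDER BY a

Result:
account | a      
--------+--------
ACC-101 | 1808.36
ACC-105 | 2493.51
ACC-106 | 3312.68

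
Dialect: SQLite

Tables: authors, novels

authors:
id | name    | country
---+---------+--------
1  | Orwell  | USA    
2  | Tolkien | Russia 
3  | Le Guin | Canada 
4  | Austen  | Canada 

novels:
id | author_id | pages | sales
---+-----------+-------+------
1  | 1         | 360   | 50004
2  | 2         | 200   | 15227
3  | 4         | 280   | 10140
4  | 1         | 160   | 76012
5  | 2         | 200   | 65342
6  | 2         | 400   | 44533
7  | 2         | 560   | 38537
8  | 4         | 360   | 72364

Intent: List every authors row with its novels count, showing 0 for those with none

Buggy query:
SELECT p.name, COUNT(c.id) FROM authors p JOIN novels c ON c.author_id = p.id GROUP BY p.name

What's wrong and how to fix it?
Bug: INNER JOIN drops authors rows that have no matching novels rows

Fix: Switch to LEFT JOIN to retain unmatched parent rows

Corrected query:
SELECT p.name, COUNT(c.id) FROM authors p LEFT JOIN novels c ON c.author_id = p.id GROUP BY p.name

Result:
name    | COUNT(c.id)
--------+------------
Austen  | 2          
Le Guin | 0          
Orwell  | 2          
Tolkien | 4          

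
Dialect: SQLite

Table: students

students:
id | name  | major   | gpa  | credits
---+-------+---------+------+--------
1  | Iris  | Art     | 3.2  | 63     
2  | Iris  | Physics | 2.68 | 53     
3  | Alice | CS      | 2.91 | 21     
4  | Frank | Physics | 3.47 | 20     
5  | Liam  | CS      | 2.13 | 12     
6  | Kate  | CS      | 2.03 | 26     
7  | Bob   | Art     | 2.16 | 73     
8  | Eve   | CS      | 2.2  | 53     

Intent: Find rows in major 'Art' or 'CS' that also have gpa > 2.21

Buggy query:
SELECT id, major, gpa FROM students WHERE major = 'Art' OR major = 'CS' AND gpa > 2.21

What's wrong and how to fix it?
Bug: AND binds tighter than OR, so this parses as major = 'Art' OR (major = 'CS' AND gpa > 2.21)

Fix: Add parentheses around the OR so the AND applies to both alternatives

Corrected query:
SELECT id, major, gpa FROM students WHERE (major = 'Art' OR major = 'CS') AND gpa > 2.21

Result:
id | major | gpa 
---+-------+-----
1  | Art   | 3.2 
3  | CS    | 2.91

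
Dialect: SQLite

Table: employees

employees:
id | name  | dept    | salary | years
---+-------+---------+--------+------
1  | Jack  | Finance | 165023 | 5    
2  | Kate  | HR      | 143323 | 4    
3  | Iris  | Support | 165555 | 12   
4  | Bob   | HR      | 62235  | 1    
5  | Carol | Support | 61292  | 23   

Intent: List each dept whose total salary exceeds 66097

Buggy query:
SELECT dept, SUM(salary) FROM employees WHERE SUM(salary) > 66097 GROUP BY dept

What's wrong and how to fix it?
Bug: Aggregate functions cannot appear in a WHERE clause

Fix: Use HAVING (which filters groups after aggregation) instead of WHERE

Corrected query:
SELECT dept, SUM(salary) FROM employees GROUP BY dept HAVING SUM(salary) > 66097

Result:
dept    | SUM(salary)
--------+------------
Finance | 165023     
HR      | 205558     
Support | 226847     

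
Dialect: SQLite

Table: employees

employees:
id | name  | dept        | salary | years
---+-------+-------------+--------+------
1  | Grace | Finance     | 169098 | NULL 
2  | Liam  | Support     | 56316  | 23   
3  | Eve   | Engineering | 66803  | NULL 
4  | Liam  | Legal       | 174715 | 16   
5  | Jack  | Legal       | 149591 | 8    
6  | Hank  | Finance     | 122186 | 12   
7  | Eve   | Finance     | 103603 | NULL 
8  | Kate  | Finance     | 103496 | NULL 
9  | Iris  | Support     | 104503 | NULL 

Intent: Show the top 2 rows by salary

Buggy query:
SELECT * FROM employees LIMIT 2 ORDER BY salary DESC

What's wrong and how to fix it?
Bug: LIMIT must come after ORDER BY

Fix: Swap the clauses: ORDER BY first, then LIMIT

Corrected query:
SELECT * FROM employees ORDER BY salary DESC LIMIT 2

Result:
id | name  | dept    | salary | years
---+-------+---------+--------+------
4  | Liam  | Legal   | 174715 | 16   
1  | Grace | Finance | 169098 | NULL 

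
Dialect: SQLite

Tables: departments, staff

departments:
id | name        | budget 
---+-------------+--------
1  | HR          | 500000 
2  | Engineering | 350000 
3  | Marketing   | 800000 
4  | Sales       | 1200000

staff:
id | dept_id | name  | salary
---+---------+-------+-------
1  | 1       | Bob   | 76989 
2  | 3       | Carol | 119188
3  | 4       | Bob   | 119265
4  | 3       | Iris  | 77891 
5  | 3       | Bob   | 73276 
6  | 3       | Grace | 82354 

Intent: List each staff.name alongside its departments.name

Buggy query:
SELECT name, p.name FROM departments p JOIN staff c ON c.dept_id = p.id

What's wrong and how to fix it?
Bug: 'name' exists in both joined tables, so the database can't tell which one is meant

Fix: Prefix ambiguous columns with the table alias

Corrected query:
SELECT c.name, p.name FROM departments p JOIN staff c ON c.dept_id = p.id

Result:
name  | name     
------+----------
Bob   | HR       
Carol | Marketing
Bob   | Sales    
Iris  | Marketing
Bob   | Marketing
Grace | Marketing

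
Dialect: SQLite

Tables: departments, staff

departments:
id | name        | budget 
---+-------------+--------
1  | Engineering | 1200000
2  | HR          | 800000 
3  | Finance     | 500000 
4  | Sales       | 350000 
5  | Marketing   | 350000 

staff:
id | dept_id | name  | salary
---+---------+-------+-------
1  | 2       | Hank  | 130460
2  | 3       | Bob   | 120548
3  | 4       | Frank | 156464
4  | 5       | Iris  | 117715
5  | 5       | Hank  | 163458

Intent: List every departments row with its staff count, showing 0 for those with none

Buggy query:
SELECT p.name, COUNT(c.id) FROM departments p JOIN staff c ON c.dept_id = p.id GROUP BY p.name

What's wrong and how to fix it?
Bug: INNER JOIN drops departments rows that have no matching staff rows

Fix: Use LEFT JOIN so parents without children still appear (COUNT(c.id) gives 0)

Corrected query:
SELECT p.name, COUNT(c.id) FROM departments p LEFT JOIN staff c ON c.dept_id = p.id GROUP BY p.name

Result:
name        | COUNT(c.id)
------------+------------
Engineering | 0          
Finance     | 1          
HR          | 1          
Marketing   | 2          
Sales       | 1          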